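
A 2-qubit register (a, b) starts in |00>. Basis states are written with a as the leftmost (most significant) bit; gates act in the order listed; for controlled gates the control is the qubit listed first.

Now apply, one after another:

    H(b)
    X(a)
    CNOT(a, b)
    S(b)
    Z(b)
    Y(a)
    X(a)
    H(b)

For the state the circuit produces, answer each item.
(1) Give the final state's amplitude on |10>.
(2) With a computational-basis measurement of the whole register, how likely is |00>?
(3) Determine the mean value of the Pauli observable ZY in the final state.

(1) |10> carries amplitude -1/2 - I/2 in the final state.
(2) Outcome |00> occurs with probability 0.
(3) The expectation value of ZY is -1.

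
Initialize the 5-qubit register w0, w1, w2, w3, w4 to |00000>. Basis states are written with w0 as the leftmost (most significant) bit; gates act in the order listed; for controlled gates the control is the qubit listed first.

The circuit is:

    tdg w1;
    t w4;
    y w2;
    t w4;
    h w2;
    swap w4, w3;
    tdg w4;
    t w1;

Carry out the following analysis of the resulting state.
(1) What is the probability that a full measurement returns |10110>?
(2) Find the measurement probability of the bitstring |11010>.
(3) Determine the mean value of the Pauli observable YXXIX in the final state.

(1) Outcome |10110> occurs with probability 0.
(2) Outcome |11010> occurs with probability 0.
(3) The observable YXXIX averages to 0.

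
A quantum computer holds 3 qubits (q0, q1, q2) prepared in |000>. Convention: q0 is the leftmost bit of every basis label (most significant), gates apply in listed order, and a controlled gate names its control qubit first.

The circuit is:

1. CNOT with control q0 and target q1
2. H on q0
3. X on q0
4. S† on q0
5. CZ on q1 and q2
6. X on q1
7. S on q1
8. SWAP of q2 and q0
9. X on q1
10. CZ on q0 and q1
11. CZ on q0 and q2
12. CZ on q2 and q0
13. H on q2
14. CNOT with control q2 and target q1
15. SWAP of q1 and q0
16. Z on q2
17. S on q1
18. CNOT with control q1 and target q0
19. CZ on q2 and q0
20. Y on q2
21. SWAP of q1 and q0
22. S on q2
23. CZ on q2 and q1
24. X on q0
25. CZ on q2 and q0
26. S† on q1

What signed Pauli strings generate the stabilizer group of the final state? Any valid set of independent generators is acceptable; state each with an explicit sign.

The stabilizer group can be generated by +IXY, -ZII, -IZZ, among other valid generating sets.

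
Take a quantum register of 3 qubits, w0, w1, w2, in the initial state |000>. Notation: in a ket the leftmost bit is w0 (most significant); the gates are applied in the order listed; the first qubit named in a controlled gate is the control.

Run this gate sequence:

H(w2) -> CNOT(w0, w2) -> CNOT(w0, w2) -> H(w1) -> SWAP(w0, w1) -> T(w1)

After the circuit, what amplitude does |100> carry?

The amplitude on |100> is 1/2.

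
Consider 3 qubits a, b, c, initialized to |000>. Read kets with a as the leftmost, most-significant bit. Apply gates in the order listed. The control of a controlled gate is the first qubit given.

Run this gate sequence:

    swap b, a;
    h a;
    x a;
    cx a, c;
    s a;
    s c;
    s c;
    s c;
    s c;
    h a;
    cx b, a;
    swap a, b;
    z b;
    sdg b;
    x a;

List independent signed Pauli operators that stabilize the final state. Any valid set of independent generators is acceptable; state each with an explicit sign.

The stabilizer group can be generated by +IYZ, +IZY, -ZII, among other valid generating sets. Key observation: gates 6-9 undo each other exactly, leaving only the rest of the circuit to track.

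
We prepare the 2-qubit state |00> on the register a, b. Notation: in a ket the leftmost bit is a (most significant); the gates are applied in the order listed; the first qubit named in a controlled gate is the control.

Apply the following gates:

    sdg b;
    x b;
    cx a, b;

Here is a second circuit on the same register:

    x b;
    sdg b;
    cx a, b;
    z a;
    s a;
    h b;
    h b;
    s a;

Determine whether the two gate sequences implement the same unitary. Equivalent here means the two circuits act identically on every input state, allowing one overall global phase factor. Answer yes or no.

No — the two circuits implement different unitaries, even allowing a global phase.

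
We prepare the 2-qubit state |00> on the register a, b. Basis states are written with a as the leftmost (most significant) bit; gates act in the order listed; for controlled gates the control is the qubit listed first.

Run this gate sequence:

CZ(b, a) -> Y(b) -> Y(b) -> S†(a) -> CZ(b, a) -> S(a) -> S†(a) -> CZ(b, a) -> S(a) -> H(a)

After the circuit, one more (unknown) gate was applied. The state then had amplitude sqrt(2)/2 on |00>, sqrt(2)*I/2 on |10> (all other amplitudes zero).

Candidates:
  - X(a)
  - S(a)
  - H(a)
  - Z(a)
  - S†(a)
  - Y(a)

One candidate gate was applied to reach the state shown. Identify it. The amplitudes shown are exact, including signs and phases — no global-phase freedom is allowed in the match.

The unique candidate consistent with the amplitudes is S(a).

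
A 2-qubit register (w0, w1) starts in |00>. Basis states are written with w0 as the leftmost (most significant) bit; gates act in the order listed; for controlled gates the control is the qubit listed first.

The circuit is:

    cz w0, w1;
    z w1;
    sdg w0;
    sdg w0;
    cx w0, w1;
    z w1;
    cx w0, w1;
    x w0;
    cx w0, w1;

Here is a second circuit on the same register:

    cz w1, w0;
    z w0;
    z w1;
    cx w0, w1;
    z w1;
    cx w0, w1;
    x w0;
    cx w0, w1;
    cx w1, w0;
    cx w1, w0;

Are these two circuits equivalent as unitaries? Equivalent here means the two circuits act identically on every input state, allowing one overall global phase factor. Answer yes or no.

Yes, they are equivalent — the unitaries differ by at most a global phase.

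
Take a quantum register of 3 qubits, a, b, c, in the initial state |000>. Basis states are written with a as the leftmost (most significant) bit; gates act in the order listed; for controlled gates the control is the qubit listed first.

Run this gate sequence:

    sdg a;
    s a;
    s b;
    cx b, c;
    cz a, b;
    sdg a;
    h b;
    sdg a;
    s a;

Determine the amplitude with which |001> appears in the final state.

The amplitude on |001> is 0.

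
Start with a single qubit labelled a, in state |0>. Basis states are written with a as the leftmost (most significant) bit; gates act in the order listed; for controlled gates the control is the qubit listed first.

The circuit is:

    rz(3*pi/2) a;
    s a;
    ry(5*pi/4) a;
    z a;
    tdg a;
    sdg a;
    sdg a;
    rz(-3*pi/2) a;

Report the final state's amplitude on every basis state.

The resulting statevector has amplitude -sqrt(2 - sqrt(2))/2 on |0>, sqrt(sqrt(2) + 2)*exp(I*pi/4)/2 on |1>.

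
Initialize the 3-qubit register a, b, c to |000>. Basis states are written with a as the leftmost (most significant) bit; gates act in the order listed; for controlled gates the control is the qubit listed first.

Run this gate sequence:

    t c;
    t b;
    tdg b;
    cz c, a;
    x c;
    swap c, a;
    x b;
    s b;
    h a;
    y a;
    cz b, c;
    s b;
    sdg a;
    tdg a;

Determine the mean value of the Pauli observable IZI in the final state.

The expectation value of IZI is -1.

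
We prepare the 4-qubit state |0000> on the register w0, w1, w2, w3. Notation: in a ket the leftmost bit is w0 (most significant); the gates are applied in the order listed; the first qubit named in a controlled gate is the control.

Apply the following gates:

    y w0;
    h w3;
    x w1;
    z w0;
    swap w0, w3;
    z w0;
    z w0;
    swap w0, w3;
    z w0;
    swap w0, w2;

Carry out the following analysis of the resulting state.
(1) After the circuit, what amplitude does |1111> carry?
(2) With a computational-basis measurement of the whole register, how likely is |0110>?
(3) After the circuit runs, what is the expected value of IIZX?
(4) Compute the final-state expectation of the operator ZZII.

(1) The amplitude on |1111> is 0.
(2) A full measurement returns |0110> with probability 1/2.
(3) In the final state, IIZX has expectation -1.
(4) The observable ZZII averages to -1.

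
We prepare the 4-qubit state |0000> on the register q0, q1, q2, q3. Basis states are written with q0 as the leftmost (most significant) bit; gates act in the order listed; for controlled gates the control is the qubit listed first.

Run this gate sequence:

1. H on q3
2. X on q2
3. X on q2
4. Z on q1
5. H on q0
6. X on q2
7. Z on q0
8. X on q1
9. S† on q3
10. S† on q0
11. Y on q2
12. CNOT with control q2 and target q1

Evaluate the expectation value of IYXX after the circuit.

The observable IYXX averages to 0.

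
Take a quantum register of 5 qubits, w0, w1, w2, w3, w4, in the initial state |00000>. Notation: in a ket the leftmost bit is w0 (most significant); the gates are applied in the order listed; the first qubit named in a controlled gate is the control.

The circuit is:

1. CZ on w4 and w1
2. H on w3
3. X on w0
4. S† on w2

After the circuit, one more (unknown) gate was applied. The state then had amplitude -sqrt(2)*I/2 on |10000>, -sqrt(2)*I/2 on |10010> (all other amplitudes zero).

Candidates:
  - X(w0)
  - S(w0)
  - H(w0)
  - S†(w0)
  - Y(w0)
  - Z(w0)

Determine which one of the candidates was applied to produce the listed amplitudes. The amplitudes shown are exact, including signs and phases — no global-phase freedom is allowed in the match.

The unique candidate consistent with the amplitudes is S†(w0).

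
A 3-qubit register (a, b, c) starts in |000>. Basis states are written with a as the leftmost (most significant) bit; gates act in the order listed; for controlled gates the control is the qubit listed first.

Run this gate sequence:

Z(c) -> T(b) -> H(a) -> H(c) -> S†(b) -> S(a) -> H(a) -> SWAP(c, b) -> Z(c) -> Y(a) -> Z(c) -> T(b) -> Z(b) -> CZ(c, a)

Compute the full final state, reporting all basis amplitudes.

After the circuit, the state carries amplitude sqrt(2)*(-1 - I)/4 on |000>, 0 on |001>, sqrt(2)*(1 + I)*exp(I*pi/4)/4 on |010>, 0 on |011>, sqrt(2)*(-1 + I)/4 on |100>, 0 on |101>, 1/2 on |110>, 0 on |111>.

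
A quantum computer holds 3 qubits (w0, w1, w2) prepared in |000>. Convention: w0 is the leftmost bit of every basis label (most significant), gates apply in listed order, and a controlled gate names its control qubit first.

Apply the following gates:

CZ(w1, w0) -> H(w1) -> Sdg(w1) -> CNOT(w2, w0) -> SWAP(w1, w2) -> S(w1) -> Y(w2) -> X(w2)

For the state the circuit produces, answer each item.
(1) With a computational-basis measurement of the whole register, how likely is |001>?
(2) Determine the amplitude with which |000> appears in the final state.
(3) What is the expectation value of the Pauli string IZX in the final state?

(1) The probability of measuring |001> is 1/2.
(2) The final state's coefficient on |000> equals sqrt(2)*I/2.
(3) In the final state, IZX has expectation 0.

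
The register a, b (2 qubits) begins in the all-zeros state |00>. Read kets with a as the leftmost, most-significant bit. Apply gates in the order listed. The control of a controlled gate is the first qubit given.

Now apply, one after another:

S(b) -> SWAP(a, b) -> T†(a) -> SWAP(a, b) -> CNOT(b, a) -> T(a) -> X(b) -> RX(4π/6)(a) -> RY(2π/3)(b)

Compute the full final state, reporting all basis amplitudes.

After the circuit, the state carries amplitude -sqrt(3)/4 on |00>, 1/4 on |01>, 3*I/4 on |10>, -sqrt(3)*I/4 on |11>.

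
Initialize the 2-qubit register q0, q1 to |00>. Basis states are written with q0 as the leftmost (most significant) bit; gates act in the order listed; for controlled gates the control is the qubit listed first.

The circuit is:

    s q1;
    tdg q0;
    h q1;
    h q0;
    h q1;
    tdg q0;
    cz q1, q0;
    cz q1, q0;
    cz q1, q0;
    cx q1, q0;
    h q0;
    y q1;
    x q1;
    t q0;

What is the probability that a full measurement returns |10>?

A full measurement returns |10> with probability 1/2 - sqrt(2)/4. Key observation: gates 8-9 undo each other exactly, leaving only the rest of the circuit to track.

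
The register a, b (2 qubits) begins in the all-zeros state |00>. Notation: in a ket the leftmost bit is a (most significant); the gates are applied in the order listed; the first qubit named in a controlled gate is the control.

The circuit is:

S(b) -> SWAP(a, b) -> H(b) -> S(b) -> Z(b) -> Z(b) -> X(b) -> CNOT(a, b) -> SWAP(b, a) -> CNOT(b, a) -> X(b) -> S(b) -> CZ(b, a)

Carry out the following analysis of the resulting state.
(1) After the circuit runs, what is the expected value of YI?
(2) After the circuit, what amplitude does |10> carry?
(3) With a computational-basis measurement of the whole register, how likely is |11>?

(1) In the final state, YI has expectation 1.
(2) The final state's coefficient on |10> equals 0.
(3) The probability of measuring |11> is 1/2.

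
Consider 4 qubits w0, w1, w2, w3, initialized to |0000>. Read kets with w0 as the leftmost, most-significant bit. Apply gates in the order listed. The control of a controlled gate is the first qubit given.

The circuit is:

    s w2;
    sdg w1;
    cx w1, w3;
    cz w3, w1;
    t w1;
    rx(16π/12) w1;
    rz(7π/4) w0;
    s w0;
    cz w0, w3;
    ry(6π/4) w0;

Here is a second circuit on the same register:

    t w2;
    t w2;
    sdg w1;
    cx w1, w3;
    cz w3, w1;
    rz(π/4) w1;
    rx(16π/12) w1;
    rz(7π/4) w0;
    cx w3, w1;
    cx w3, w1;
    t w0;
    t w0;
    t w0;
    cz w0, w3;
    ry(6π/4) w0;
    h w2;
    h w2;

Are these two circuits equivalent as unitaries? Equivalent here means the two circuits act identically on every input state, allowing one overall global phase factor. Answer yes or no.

No: there is an input state on which the two circuits produce genuinely different outputs (not merely differing by a phase).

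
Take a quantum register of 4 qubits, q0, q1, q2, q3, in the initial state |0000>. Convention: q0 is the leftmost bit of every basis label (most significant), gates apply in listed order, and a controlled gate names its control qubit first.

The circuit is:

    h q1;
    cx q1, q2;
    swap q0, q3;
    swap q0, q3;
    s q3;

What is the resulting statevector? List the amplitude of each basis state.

The resulting statevector has amplitude sqrt(2)/2 on |0000>, sqrt(2)/2 on |0110>, and 0 on every other basis state. Key observation: the block from step 3 through step 4 cancels to the identity and can be dropped.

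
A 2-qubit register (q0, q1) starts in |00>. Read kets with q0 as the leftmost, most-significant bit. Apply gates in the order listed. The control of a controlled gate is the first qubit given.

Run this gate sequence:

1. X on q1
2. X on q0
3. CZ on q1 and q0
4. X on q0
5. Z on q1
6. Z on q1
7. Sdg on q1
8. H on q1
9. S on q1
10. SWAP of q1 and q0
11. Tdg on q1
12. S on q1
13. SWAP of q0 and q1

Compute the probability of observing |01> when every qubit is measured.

The probability of measuring |01> is 1/2.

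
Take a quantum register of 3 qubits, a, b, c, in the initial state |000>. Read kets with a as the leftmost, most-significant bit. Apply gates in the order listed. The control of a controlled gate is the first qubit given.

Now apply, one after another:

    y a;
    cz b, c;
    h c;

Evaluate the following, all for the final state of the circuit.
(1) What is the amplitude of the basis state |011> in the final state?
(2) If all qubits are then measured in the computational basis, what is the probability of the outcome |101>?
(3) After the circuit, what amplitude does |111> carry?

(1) |011> carries amplitude 0 in the final state.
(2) The probability of measuring |101> is 1/2.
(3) The amplitude on |111> is 0.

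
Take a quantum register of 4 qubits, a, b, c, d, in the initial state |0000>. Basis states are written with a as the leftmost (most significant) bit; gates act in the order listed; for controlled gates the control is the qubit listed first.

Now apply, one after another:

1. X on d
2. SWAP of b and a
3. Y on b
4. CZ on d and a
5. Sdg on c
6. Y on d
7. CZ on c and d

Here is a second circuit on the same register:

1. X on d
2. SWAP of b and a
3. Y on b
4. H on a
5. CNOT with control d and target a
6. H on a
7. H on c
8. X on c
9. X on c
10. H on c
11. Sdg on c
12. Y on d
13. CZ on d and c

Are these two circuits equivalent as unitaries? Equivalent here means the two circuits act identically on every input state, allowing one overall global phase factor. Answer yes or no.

Yes, they are equivalent — the unitaries differ by at most a global phase.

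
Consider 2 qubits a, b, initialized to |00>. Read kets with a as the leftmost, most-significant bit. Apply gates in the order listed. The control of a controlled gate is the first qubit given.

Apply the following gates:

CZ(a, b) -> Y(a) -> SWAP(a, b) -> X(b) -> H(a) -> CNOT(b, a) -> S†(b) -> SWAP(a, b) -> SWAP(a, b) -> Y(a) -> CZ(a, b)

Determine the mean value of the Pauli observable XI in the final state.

In the final state, XI has expectation -1.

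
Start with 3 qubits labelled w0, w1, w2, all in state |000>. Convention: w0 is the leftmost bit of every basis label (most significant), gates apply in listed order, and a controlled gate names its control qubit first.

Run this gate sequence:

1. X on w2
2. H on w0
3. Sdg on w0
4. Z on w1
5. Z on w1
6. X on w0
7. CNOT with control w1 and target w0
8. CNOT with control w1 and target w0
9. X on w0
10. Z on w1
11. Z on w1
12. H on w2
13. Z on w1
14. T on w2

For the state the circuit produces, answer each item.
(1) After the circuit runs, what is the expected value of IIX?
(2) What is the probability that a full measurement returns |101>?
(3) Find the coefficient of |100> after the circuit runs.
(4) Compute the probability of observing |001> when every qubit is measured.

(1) The observable IIX averages to -sqrt(2)/2. Key observation: steps 4-11 multiply out to the identity, so the circuit reduces to the remaining gates.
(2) The probability of measuring |101> is 1/4.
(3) |100> carries amplitude -I/2 in the final state.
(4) The probability of measuring |001> is 1/4.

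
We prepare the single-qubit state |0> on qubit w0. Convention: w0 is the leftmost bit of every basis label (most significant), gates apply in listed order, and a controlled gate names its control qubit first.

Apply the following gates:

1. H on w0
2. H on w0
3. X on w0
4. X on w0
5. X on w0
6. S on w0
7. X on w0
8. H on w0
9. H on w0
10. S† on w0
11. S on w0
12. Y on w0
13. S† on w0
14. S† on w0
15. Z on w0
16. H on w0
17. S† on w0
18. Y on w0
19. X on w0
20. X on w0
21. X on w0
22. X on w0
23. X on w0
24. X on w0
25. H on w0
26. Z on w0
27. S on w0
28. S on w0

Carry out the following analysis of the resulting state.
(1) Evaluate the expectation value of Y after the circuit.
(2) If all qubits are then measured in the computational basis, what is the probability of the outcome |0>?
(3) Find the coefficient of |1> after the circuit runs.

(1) The observable Y averages to -1.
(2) A full measurement returns |0> with probability 1/2.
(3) |1> carries amplitude -1/2 + I/2 in the final state.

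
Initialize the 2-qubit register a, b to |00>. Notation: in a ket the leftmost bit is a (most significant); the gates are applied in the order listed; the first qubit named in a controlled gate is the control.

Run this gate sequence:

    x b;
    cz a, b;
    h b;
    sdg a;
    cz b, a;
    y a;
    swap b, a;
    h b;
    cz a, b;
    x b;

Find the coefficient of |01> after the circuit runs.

|01> carries amplitude I/2 in the final state.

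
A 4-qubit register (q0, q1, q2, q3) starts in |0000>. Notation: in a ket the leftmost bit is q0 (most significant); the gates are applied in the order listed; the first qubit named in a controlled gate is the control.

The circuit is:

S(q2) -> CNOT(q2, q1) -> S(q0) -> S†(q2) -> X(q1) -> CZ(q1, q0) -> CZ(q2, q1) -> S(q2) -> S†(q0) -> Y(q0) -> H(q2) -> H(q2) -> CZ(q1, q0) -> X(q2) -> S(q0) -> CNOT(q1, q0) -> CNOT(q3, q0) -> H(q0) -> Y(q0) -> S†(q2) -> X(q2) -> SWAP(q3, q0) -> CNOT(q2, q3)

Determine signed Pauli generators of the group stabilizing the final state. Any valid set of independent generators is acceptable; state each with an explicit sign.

The final state is stabilized by the group generated by -IIIX, +ZIII, -IZII, +IIZI; other independent generating sets are equally valid.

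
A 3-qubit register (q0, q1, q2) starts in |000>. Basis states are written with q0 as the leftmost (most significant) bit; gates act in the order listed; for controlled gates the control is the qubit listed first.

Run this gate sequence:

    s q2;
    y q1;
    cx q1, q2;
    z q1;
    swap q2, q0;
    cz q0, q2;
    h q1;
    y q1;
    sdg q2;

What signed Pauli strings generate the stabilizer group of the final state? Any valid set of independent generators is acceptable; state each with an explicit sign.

One valid set of independent stabilizer generators is +IXI, -ZII, +IIZ (any independent generating set of the same group is equally correct).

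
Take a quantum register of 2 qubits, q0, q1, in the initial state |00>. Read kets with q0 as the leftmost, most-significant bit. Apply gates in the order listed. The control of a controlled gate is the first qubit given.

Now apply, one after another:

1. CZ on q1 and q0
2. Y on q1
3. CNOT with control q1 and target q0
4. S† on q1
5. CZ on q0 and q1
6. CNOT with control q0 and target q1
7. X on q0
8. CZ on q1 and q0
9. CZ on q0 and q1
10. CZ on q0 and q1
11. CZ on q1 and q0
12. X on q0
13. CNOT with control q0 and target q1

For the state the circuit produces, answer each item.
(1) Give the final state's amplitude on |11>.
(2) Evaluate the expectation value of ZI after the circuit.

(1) |11> carries amplitude -1 in the final state.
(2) The expectation value of ZI is -1.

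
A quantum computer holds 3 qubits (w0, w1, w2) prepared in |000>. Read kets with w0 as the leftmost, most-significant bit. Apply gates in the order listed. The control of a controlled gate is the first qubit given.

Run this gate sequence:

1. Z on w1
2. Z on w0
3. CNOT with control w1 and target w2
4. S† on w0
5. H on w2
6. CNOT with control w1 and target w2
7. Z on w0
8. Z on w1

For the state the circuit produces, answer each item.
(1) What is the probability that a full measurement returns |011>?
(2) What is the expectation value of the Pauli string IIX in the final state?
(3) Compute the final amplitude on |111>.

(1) Outcome |011> occurs with probability 0.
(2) The observable IIX averages to 1.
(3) |111> carries amplitude 0 in the final state.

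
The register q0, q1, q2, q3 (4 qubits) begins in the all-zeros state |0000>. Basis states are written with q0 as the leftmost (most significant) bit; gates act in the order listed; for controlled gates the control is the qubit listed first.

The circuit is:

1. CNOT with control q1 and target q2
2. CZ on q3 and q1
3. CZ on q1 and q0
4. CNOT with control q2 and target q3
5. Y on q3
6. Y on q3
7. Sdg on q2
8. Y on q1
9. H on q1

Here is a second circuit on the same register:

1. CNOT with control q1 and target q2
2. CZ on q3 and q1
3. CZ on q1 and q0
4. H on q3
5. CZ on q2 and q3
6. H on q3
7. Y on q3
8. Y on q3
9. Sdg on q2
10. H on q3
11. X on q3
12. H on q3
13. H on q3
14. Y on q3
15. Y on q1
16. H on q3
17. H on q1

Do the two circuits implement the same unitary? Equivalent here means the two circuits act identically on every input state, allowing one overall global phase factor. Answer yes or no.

No, they are not equivalent — no single phase factor reconciles the two unitaries.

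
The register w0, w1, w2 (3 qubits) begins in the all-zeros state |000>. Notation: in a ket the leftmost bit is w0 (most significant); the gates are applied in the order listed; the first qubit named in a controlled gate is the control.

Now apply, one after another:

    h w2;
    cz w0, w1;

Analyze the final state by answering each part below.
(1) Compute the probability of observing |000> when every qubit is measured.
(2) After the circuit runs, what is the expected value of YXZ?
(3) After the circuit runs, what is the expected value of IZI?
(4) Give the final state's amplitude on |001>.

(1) A full measurement returns |000> with probability 1/2.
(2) In the final state, YXZ has expectation 0.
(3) The observable IZI averages to 1.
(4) The final state's coefficient on |001> equals sqrt(2)/2.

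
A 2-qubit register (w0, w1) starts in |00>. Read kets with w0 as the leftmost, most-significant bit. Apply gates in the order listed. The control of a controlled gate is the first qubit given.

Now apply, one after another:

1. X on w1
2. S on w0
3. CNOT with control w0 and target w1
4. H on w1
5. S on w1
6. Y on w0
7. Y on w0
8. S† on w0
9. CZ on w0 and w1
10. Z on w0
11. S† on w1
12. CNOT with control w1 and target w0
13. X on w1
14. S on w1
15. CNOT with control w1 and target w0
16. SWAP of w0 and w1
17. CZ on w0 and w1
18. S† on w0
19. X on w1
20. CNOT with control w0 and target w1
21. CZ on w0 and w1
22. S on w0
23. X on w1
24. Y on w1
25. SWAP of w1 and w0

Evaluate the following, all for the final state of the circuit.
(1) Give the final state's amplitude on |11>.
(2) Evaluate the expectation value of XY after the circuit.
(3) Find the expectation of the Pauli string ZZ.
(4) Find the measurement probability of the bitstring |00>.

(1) |11> carries amplitude -sqrt(2)/2 in the final state.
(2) The expectation value of XY is 1.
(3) The observable ZZ averages to 1.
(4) Outcome |00> occurs with probability 1/2.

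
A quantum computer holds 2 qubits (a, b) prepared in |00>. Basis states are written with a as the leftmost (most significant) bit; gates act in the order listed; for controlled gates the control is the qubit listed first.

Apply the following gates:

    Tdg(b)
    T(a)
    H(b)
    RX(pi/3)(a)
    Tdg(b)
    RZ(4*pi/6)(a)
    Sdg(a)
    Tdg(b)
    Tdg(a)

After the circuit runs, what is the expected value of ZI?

The observable ZI averages to 1/2.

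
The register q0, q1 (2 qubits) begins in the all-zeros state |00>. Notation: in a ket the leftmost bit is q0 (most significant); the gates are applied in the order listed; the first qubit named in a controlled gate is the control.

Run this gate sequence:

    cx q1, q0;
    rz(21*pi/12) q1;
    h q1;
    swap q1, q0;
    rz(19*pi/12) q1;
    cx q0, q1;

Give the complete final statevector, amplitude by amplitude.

The resulting statevector has amplitude sqrt(2)*exp(I*pi/3)/2 on |00>, 0 on |01>, 0 on |10>, sqrt(2)*exp(I*pi/3)/2 on |11>.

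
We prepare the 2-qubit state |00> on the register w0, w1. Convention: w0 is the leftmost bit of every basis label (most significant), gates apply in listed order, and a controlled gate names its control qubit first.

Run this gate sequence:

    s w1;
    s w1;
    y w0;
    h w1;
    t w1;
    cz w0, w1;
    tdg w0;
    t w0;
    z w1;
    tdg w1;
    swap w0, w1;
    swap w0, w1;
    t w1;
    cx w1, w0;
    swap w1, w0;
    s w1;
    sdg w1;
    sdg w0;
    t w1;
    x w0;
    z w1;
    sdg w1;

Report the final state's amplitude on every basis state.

The resulting statevector has amplitude sqrt(2)*exp(I*pi/4)/2 on |00>, 0 on |01>, 0 on |10>, -sqrt(2)*exp(I*pi/4)/2 on |11>.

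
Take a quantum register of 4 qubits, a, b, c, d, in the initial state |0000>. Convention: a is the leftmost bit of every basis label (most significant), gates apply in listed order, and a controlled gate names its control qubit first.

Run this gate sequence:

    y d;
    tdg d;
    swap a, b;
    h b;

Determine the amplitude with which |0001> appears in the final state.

The amplitude on |0001> is sqrt(2)*exp(I*pi/4)/2.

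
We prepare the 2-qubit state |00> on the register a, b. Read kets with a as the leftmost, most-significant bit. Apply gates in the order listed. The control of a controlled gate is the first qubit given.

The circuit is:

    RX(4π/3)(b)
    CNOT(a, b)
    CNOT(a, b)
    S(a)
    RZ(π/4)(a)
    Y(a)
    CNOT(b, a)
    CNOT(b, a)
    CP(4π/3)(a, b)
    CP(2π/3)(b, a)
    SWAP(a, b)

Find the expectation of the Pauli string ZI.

The observable ZI averages to -1/2.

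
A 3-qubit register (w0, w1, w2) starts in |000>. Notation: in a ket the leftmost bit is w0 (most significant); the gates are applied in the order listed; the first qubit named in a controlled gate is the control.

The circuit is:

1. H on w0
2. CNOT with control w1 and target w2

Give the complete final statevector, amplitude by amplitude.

The resulting statevector has amplitude sqrt(2)/2 on |000>, sqrt(2)/2 on |100>, and 0 on every other basis state.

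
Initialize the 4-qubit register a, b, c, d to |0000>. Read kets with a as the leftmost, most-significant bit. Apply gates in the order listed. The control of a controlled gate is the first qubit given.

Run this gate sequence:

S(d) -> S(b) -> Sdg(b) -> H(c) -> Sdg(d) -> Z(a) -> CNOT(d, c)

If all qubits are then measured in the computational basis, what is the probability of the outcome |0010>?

The probability of measuring |0010> is 1/2.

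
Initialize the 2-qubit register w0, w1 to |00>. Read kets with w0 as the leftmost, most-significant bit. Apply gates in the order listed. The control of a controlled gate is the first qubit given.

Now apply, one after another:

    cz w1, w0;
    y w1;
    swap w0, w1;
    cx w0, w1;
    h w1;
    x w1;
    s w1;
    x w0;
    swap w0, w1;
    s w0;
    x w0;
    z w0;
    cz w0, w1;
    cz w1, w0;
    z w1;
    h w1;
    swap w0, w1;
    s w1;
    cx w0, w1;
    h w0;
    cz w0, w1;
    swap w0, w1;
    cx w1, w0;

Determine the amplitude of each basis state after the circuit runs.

The final amplitudes are sqrt(2)*(-1 - I)/4 on |00>, sqrt(2)*(1 - I)/4 on |01>, sqrt(2)*(-1 - I)/4 on |10>, sqrt(2)*(1 - I)/4 on |11>.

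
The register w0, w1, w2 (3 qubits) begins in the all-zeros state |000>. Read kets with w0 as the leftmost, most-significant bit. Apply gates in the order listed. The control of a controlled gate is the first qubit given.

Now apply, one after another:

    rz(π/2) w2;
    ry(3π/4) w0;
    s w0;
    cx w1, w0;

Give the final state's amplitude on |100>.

The final state's coefficient on |100> equals sqrt(sqrt(2) + 2)*exp(I*pi/4)/2.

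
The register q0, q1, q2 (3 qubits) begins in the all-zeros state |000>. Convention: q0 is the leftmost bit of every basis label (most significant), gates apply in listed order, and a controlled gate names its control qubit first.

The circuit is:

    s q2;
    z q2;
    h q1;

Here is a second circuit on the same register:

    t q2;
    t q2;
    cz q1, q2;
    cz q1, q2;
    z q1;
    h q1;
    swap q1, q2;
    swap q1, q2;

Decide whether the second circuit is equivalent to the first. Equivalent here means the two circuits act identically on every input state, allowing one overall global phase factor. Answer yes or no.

No, they are not equivalent — no single phase factor reconciles the two unitaries.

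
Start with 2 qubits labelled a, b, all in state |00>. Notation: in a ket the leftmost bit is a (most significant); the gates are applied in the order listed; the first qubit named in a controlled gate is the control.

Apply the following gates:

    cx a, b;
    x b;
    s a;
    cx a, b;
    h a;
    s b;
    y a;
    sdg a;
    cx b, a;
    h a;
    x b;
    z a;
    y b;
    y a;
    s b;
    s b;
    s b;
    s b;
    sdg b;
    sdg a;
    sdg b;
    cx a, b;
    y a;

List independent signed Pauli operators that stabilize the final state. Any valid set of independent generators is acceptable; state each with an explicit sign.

The final state is stabilized by the group generated by +XX, +ZZ; other independent generating sets are equally valid. Key observation: the block from step 15 through step 18 cancels to the identity and can be dropped.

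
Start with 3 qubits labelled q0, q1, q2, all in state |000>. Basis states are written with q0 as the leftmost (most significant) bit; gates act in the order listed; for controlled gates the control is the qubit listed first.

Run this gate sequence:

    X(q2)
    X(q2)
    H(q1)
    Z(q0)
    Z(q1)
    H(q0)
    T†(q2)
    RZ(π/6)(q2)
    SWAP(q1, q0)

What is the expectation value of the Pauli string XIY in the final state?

In the final state, XIY has expectation 0. Key observation: steps 1-2 multiply out to the identity, so the circuit reduces to the remaining gates.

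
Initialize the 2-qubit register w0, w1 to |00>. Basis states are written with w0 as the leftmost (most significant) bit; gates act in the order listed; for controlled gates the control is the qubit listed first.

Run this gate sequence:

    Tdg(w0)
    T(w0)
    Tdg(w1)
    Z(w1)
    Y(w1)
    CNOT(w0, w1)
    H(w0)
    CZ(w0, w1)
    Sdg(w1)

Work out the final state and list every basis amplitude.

The resulting statevector has amplitude 0 on |00>, sqrt(2)/2 on |01>, 0 on |10>, -sqrt(2)/2 on |11>.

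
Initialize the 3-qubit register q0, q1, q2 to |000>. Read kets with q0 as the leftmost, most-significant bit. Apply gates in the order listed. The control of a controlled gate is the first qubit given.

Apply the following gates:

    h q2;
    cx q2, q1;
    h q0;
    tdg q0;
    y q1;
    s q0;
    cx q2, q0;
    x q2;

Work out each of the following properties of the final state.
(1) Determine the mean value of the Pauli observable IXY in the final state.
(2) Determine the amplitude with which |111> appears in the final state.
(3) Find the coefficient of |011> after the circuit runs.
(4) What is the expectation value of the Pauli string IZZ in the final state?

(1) In the final state, IXY has expectation 0.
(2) |111> carries amplitude exp(3*I*pi/4)/2 in the final state.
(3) The amplitude on |011> is I/2.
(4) The observable IZZ averages to 1.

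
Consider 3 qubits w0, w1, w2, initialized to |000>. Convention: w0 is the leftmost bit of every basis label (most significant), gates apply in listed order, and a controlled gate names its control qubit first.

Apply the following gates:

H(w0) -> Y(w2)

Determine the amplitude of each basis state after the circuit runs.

The final amplitudes are sqrt(2)*I/2 on |001>, sqrt(2)*I/2 on |101>, and 0 on every other basis state.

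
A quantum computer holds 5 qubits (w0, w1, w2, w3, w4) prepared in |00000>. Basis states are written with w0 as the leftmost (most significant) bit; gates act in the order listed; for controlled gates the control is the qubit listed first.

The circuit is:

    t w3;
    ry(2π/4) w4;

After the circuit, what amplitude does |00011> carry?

The amplitude on |00011> is 0.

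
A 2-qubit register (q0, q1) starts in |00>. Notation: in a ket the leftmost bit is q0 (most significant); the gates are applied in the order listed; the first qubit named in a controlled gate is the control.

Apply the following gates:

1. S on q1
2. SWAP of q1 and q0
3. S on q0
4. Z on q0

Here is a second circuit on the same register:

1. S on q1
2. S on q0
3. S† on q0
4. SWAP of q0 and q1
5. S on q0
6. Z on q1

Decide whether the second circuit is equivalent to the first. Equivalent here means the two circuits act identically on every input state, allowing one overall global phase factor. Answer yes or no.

No — the two circuits implement different unitaries, even allowing a global phase.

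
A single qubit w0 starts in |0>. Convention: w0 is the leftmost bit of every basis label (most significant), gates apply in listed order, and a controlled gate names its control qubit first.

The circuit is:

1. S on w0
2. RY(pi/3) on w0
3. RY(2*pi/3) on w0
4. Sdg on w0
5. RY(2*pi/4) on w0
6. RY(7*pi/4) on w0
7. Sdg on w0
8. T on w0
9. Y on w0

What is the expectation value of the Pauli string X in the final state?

The expectation value of X is 1/2.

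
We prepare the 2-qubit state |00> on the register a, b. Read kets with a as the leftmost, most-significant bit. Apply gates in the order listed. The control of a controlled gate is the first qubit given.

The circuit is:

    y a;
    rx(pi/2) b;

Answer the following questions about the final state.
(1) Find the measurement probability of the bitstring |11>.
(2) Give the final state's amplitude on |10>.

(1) A full measurement returns |11> with probability 1/2.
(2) The amplitude on |10> is sqrt(2)*I/2.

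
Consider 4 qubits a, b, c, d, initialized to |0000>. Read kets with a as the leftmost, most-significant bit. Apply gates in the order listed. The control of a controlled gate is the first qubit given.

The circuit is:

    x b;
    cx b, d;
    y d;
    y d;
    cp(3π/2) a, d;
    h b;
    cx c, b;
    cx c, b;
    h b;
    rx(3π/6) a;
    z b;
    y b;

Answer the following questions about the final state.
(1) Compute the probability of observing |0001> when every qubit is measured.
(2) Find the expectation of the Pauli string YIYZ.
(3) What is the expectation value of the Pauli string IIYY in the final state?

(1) Outcome |0001> occurs with probability 1/2.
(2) In the final state, YIYZ has expectation 0.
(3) The observable IIYY averages to 0.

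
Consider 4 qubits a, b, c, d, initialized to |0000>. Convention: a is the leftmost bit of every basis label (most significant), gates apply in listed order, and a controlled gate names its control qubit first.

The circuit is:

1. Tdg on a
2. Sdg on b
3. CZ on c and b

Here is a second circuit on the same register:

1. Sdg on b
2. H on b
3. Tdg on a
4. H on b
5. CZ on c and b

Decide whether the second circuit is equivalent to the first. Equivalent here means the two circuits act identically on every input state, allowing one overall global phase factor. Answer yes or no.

Yes — the two circuits implement the same unitary up to a global phase.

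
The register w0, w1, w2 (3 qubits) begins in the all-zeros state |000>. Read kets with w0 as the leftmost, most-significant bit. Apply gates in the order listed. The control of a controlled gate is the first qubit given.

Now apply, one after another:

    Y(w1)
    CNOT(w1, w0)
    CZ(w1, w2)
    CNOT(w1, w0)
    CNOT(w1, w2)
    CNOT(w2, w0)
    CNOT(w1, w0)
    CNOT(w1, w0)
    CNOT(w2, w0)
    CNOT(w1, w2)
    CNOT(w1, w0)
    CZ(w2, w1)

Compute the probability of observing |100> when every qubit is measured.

Outcome |100> occurs with probability 0. Key observation: gates 4-11 undo each other exactly, leaving only the rest of the circuit to track.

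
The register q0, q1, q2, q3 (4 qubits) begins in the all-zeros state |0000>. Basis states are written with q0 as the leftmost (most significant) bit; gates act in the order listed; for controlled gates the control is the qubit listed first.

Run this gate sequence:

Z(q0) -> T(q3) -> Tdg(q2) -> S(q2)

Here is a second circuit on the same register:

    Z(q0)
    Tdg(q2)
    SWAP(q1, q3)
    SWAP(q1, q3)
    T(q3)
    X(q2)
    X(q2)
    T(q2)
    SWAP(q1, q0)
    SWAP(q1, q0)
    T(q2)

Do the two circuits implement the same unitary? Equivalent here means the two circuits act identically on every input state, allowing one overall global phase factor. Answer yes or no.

Yes — the two circuits implement the same unitary up to a global phase.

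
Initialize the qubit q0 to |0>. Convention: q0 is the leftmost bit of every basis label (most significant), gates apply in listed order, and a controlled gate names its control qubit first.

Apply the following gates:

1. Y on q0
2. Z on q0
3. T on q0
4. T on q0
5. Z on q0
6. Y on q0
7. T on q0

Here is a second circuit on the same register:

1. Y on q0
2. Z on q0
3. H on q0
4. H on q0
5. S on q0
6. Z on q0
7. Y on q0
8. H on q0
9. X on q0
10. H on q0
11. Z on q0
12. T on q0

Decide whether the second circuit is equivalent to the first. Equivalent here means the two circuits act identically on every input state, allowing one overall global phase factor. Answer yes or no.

Yes, they are equivalent — the unitaries differ by at most a global phase.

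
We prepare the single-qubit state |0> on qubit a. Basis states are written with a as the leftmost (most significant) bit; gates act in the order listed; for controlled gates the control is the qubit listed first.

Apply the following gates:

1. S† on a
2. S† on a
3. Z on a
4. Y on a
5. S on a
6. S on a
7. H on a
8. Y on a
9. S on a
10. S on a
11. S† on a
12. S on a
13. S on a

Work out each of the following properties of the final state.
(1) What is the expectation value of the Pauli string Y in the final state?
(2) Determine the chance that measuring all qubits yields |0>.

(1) In the final state, Y has expectation -1.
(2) Outcome |0> occurs with probability 1/2.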